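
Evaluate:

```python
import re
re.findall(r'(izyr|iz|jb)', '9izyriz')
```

The regex engine tests alternatives in the order written; an earlier branch that matches wins even if a later one would match more.
Walking the string: at [1:5] match 'izyr', group 1 = 'izyr'; at [5:7] match 'iz', group 1 = 'iz'.
With a single group, `findall` returns only what that group captured — 2 items.

['izyr', 'iz']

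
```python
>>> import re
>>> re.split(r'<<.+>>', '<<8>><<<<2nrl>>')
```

['', '']

Matches to split on: at [0:15] → '<<8>><<<<2nrl>>'.
The string is cut at each match, leaving 2 pieces.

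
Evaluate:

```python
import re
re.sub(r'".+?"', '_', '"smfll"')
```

Every occurrence is swapped for '_'.

'_'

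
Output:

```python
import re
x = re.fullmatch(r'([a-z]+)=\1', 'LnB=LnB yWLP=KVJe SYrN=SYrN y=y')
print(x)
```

None

For `fullmatch`, every character of the input must be accounted for by the pattern.
Here there's no way to consume every character, so the call returns None.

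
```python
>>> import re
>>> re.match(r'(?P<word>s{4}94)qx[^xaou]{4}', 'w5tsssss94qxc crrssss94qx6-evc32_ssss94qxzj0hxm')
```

None

Pattern: exactly 4 of a literal 's', then the literal '94' (captured as 'word'); then the literal 'qx', then exactly 4 of any character except [xaou].
With `match`, the pattern is implicitly anchored at the beginning.
Here position 0 doesn't satisfy it, so the call returns None.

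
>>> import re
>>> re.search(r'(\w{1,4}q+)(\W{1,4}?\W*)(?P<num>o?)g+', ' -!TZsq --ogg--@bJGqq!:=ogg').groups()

This matches 1 to 4 of a word character, then one or more of the literal 'q' (captured); then 1 to 4 of a non-word character (lazy), then zero or more of a non-word character (captured); then optionally a literal 'o' (captured as 'num'); then one or more of a literal 'g'.
`re.search` scans for the first position where the pattern succeeds.
The match spans [3:13] → 'TZsq --ogg'.
Captured: group 1 = 'TZsq', group 2 = ' --', group 3 = 'o'.

('TZsq', ' --', 'o')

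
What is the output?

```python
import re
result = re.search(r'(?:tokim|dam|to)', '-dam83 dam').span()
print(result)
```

(1, 4)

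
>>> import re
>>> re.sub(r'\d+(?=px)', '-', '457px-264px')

'-px--px'

The lookaround is zero-width — it requires the adjacent text to match without consuming it, so the asserted text isn't part of the match.
Matches: at [0:3] → '457'; at [6:9] → '264'.
Every occurrence is swapped for '-'.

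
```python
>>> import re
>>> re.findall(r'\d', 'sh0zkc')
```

['0']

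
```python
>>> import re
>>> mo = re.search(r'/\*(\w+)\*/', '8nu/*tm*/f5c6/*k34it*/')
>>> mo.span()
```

(3, 9)

`search` walks the string left to right and returns the first match it finds.
The match spans [3:9] → '/*tm*/'.
Captured: group 1 = 'tm'.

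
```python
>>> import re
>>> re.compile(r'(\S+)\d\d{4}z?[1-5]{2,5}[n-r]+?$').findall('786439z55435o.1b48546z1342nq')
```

Pattern: one or more of a non-whitespace character (captured); then a digit, then exactly 4 of a digit; then optionally a literal 'z', then 2 to 5 of a character in [1-5]; then one or more of a character in [n-r] (lazy); then anchored at the end.
Matches: at [0:28] match '786439z55435o.1b48546z1342nq', group 1 = '786439z55435o.1b'.
`findall` collects group 1 from the one match (1 total).

['786439z55435o.1b']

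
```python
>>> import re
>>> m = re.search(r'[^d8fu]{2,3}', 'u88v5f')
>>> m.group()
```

The pattern matches 2 to 3 of any character except [d8fu].
`re.search` scans for the first position where the pattern succeeds.
The match spans [3:5] → 'v5'.

'v5'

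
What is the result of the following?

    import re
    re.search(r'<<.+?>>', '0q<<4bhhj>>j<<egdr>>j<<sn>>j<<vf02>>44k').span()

Lazy quantifiers expand one character at a time until the remainder of the pattern can match.
The match spans [2:11] → '<<4bhhj>>'.

(2, 11)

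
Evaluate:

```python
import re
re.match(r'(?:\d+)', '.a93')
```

None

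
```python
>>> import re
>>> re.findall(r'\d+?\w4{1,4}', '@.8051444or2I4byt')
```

The pattern matches one or more of a digit (lazy); then a word character, then 1 to 4 of the literal '4'.
Matches: at [2:9] → '8051444'; at [11:14] → '2I4'.
No capturing groups, so `findall` returns the 2 full match strings.

['8051444', '2I4']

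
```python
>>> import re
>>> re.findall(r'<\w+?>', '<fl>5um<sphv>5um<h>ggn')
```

['<fl>', '<sphv>', '<h>']

Since nothing is captured, `findall` lists the 3 matched substrings directly.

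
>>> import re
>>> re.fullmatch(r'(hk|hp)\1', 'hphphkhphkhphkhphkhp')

None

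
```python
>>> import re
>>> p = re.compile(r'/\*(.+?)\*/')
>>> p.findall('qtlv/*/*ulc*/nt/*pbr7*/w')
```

['/*ulc', 'pbr7']

Walking the string: at [4:13] match '/*/*ulc*/', group 1 = '/*ulc'; at [15:23] match '/*pbr7*/', group 1 = 'pbr7'.
One capturing group, so `findall` returns just the captured substring from each match — 2 in all.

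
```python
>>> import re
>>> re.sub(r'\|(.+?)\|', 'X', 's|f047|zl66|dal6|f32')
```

Matches: at [1:7] → '|f047|'; at [11:17] → '|dal6|'.
Each match is replaced by 'X'.

'sXzl66Xf32'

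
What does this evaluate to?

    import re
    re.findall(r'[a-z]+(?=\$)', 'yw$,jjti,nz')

Because the assertion is zero-width, the text it checks is not consumed and won't appear in the result.
Matches: at [0:2] → 'yw'.
With no groups in the pattern, `findall` gives back each whole match — 1 here.

['yw']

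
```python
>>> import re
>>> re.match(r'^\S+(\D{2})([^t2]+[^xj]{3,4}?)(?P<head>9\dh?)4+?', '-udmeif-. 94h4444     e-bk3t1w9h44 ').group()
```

'-udmeif-. 94h4'

With `match`, the pattern is implicitly anchored at the beginning.
The match spans [0:14] → '-udmeif-. 94h4'.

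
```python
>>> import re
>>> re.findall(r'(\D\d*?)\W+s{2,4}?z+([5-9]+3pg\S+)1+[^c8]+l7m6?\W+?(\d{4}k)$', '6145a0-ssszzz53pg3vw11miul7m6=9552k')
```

[('a0', '53pg3vw1', '9552k')]

Pattern: a non-digit, then zero or more of a digit (lazy) (captured); then one or more of a non-word character, then 2 to 4 of the literal 's' (lazy), then one or more of a literal 'z'; then one or more of a character in [5-9], then the literal '3pg', then one or more of a non-whitespace character (captured); then one or more of the literal '1', then one or more of any character except [c8], then the literal 'l7m'; then optionally the literal '6', then one or more of a non-word character (lazy); then exactly 4 of a digit, then the literal 'k' (captured); then anchored at the end.
Matches: at [4:35] match 'a0-ssszzz53pg3vw11miul7m6=9552k', groups = ('a0', '53pg3vw1', '9552k').
Multiple groups make `findall` return tuples — one 3-tuple for the one match.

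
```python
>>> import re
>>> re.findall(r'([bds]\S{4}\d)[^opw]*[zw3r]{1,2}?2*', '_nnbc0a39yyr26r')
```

['bc0a39']

This matches one of [bds], then exactly 4 of a non-whitespace character, then a digit (captured); then zero or more of any character except [opw], then 1 to 2 of one of [zw3r] (lazy), then zero or more of the literal '2'.
Matches: at [3:15] match 'bc0a39yyr26r', group 1 = 'bc0a39'.
Because there's exactly one group, `findall` drops the full match and keeps group 1 from the one hit.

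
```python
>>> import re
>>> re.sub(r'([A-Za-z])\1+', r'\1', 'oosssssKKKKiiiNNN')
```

'osKiN'

A backreference is literal: `\1` must see the identical characters the first group matched.
Each match is replaced using the text its own group 1 captured.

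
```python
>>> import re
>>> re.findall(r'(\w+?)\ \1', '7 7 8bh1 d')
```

['7']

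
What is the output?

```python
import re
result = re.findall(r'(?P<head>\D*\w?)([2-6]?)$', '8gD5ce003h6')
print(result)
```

This matches zero or more of a non-digit, then optionally a word character (captured as 'head'); then optionally a character in [2-6] (captured); then anchored at the end.
Scanning left to right: at [9:11] match 'h6', groups = ('h6', ''); at [11:11] match '', groups = ('', '').
With 2 capturing groups, `findall` returns a 2-tuple per match.

[('h6', ''), ('', '')]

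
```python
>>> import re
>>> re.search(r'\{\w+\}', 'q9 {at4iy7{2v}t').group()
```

Unlike `match`, `search` isn't anchored — it looks for the pattern anywhere in the string.
The match spans [10:14] → '{2v}'.

'{2v}'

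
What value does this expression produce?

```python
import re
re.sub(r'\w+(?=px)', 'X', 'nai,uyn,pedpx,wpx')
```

'nai,uyn,Xpx,Xpx'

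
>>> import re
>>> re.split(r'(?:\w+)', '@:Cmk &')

['@:', ' &']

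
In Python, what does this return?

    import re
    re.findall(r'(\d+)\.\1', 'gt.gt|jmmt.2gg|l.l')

[]

The backreference `\1` re-matches whatever the first group consumed, character for character.
One capturing group, so `findall` returns just the captured substring from each match — 0 in all.
Nothing in the string satisfies the pattern, so the list is empty.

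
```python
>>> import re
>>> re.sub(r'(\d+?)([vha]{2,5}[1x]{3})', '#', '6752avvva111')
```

'#'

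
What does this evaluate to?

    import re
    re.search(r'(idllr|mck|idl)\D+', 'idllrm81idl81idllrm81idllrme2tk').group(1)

The match spans [0:6] → 'idllrm'.
Captured: group 1 = 'idllr'.

'idllr'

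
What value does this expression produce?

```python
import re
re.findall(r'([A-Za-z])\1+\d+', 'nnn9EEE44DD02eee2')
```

['n', 'E', 'D', 'e']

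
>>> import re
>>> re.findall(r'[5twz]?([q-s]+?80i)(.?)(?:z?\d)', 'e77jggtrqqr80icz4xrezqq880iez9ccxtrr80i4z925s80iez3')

This matches optionally one of [5twz]; then one or more of a character in [q-s] (lazy), then the literal '80i' (captured); then optionally any character (captured); then optionally the literal 'z', then a digit (non-capturing group).
Multiple groups make `findall` return tuples — one 2-tuple for each match.

[('rqqr80i', 'c'), ('rr80i', '4'), ('s80i', 'e')]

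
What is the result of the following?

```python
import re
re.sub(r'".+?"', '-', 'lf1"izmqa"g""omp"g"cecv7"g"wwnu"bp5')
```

'lf1-g-g-g-bp5'

Because the quantifier is non-greedy, it stops expanding at the earliest point where the rest of the pattern can succeed.
Every occurrence is swapped for '-'.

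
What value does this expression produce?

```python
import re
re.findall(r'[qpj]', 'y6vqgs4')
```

['q']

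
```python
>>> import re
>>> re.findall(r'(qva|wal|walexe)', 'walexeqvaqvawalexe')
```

Branches in `(...|...)` are attempted left-to-right; the first branch that allows the whole pattern to succeed is taken.
One capturing group, so `findall` returns just the captured substring from each match — 4 in all.

['wal', 'qva', 'qva', 'wal']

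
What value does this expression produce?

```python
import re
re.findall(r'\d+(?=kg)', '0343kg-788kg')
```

Because the assertion is zero-width, the text it checks is not consumed and won't appear in the result.
Since nothing is captured, `findall` lists the 2 matched substrings directly.

['0343', '788']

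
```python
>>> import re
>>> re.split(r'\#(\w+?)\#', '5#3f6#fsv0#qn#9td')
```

['5', '3f6', 'fsv0', 'qn', '9td']

The group in the pattern means `split` returns the separators' captures alongside the pieces.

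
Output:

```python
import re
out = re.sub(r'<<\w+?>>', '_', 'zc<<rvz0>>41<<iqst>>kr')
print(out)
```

zc_41_kr

Matches: at [2:10] → '<<rvz0>>'; at [12:20] → '<<iqst>>'.
Each match is replaced by '_'.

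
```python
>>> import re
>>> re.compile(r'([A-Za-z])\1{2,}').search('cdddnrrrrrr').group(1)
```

A backreference is literal: `\1` must see the identical characters the first group matched.
Unlike `match`, `search` isn't anchored — it looks for the pattern anywhere in the string.
The match spans [1:4] → 'ddd'.
Captured: group 1 = 'd'.

'd'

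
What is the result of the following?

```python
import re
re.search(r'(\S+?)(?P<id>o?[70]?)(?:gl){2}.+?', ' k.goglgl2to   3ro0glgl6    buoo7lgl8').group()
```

'k.goglgl2'

This matches one or more of a non-whitespace character (lazy) (captured); then optionally a literal 'o', then optionally one of [70] (captured as 'id'); then the literal 'gl' repeated 2 times, then one or more of any character (lazy).
A non-greedy quantifier consumes as few characters as it can — just enough that the remainder of the pattern still matches from where it stops; whatever follows it matches normally.
`re.search` tries every starting position until one works.
The match spans [1:10] → 'k.goglgl2'.
Captured: group 1 = 'k.g', group 2 = 'o'.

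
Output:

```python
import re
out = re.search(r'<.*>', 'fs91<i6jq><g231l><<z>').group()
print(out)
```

`re.search` tries every starting position until one works.
The match spans [4:21] → '<i6jq><g231l><<z>'.

<i6jq><g231l><<z>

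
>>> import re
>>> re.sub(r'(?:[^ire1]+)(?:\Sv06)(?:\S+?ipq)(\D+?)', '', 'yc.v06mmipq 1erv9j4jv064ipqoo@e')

Lazy quantifiers expand one character at a time until the remainder of the pattern can match.
Each match is replaced by ''.

'1ero@e'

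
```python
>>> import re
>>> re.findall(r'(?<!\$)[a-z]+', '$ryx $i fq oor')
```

The negative lookahead/lookbehind blocks any match where the forbidden context is present.
Scanning left to right: at [2:4] → 'yx'; at [8:10] → 'fq'; at [11:14] → 'oor'.
Since nothing is captured, `findall` lists the 3 matched substrings directly.

['yx', 'fq', 'oor']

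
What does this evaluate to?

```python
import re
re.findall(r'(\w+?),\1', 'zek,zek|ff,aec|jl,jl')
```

['zek', 'jl']

A backreference is literal: `\1` must see the identical characters the first group matched.
Scanning left to right: at [0:7] match 'zek,zek', group 1 = 'zek'; at [15:20] match 'jl,jl', group 1 = 'jl'.
`findall` collects group 1 from each match (2 total).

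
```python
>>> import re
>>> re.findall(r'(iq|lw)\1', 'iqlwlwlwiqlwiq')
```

['lw']

`\1` has to match the exact text group 1 already captured.
One capturing group, so `findall` returns just the captured substring from the one match — 1 in all.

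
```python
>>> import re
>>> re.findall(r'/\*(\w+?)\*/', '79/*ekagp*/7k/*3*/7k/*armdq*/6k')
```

One capturing group, so `findall` returns just the captured substring from each match — 3 in all.

['ekagp', '3', 'armdq']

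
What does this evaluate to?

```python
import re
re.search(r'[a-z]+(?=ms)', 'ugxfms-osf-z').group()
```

Because the assertion is zero-width, the text it checks is not consumed and won't appear in the result.
`re.search` scans for the first position where the pattern succeeds.
The match spans [0:4] → 'ugxf'.

'ugxf'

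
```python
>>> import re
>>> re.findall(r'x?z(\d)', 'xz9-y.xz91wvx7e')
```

['9', '9']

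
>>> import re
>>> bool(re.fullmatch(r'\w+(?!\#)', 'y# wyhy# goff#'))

False

The negative lookaround is zero-width — it rules out positions where the adjacent text would match, without consuming anything.
`fullmatch` succeeds only if the pattern covers the string from start to end.
Here the pattern can't cover the whole string, so the call returns None, and `bool(None)` is False.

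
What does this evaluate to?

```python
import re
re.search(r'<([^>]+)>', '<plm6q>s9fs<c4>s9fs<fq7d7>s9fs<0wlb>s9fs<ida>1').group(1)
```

The match spans [0:7] → '<plm6q>'.
Captured: group 1 = 'plm6q'.

'plm6q'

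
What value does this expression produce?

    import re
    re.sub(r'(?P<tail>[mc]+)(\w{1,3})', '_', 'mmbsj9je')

'_9je'

The pattern matches one or more of one of [mc] (captured as 'tail'); then 1 to 3 of a word character (captured).
Matches: at [0:5] → 'mmbsj'.
Every occurrence is swapped for '_'.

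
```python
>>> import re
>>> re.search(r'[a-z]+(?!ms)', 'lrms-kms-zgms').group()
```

A negative assertion filters positions out without eating any characters.
Unlike `match`, `search` isn't anchored — it looks for the pattern anywhere in the string.
The match spans [0:4] → 'lrms'.

'lrms'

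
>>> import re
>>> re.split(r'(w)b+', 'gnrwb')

The pattern matches a literal 'w' (captured); then one or more of a literal 'b'.
Matches to split on: at [3:5] → 'wb'.
Because the pattern has a capturing group, `split` also inserts each captured text between the pieces.

['gnr', 'w', '']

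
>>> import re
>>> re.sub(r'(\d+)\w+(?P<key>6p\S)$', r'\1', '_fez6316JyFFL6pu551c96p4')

'_fez6316'

This matches one or more of a digit (captured); then one or more of a word character; then the literal '6p', then a non-whitespace character (captured as 'key'); then anchored at the end.
Matches: at [4:24] → '6316JyFFL6pu551c96p4'.
Each match is replaced using the text its own group 1 captured.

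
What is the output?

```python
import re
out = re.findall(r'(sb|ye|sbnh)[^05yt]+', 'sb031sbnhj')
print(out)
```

['sb']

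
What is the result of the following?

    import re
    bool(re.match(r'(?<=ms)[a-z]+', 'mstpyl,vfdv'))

False

The `(?=…)`/`(?<=…)` assertion just peeks at neighbouring text; it doesn't advance the match position.
With `match`, the pattern is implicitly anchored at the beginning.
Here the string doesn't start with a match, so the call returns None, and `bool(None)` is False.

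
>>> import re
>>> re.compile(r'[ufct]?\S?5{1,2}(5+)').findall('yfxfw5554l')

With a single group, `findall` returns only what that group captured — 1 item.

['5']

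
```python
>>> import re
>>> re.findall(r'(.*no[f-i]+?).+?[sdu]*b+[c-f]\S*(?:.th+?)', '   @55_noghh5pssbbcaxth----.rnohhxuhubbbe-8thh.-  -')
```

['   @55_noghh5pssbbcaxth----.rnoh']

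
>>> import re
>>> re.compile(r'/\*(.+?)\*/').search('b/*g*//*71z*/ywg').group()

`re.search` scans for the first position where the pattern succeeds.
The match spans [1:6] → '/*g*/'.
Captured: group 1 = 'g'.

'/*g*/'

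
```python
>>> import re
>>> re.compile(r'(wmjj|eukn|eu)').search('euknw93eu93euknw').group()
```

The regex engine tests alternatives in the order written; an earlier branch that matches wins even if a later one would match more.
The match spans [0:4] → 'eukn'.

'eukn'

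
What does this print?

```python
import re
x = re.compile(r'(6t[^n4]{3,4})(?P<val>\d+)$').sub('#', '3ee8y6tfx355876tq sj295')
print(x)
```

3ee8y6tfx35587#

Pattern: the literal '6t', then 3 to 4 of any character except [n4] (captured); then one or more of a digit (captured as 'val'); then anchored at the end.
Matches: at [14:23] → '6tq sj295'.
Each match is replaced by '#'.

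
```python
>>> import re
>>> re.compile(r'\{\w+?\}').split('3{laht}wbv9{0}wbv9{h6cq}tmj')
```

['3', 'wbv9', 'wbv9', 'tmj']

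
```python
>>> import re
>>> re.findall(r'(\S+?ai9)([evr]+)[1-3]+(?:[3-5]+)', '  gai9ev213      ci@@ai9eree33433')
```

[('gai9', 'ev'), ('ci@@ai9', 'eree')]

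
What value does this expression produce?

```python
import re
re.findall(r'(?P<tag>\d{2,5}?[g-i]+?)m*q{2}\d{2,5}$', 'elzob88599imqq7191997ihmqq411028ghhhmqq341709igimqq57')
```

['41709igi']

`findall` collects group 1 from the one match (1 total).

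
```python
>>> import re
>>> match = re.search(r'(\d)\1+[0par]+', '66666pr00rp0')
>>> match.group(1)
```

'6'

The match spans [0:12] → '66666pr00rp0'.
Captured: group 1 = '6'.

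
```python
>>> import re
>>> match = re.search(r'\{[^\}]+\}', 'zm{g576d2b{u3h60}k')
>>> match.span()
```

`search` walks the string left to right and returns the first match it finds.
The match spans [2:17] → '{g576d2b{u3h60}'.

(2, 17)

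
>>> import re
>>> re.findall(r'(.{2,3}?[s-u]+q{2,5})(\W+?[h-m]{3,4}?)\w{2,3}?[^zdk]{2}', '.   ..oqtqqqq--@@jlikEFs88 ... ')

Pattern: 2 to 3 of any character (lazy), then one or more of a character in [s-u], then 2 to 5 of a literal 'q' (captured); then one or more of a non-word character (lazy), then 3 to 4 of a character in [h-m] (lazy) (captured); then 2 to 3 of a word character (lazy), then exactly 2 of any character except [zdk].
The `?` after the quantifier makes it lazy — it takes as little as possible before letting the rest of the pattern try.
Scanning left to right: at [5:24] match '.oqtqqqq--@@jlikEFs', groups = ('.oqtqqqq', '--@@jli').
Multiple groups make `findall` return tuples — one 2-tuple for the one match.

[('.oqtqqqq', '--@@jli')]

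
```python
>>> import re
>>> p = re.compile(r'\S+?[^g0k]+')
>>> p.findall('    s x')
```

The pattern matches one or more of a non-whitespace character (lazy); then one or more of any character except [g0k].
Scanning left to right: at [4:7] → 's x'.
`findall` yields the raw match text (1 of them) because the pattern has no groups.

['s x']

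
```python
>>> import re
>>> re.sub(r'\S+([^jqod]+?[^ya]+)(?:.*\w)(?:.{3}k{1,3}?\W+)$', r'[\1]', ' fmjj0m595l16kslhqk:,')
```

' [6k]'

The pattern matches one or more of a non-whitespace character; then one or more of any character except [jqod] (lazy), then one or more of any character except [ya] (captured); then zero or more of any character, then a word character (non-capturing group); then exactly 3 of any character, then 1 to 3 of the literal 'k' (lazy), then one or more of a non-word character (non-capturing group); then anchored at the end.
Each match is replaced using the text its own group 1 captured.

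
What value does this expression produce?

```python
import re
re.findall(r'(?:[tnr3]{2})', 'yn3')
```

['n3']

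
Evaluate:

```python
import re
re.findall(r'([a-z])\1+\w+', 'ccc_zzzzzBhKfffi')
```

`\1` is not a pattern — it's the concrete string captured by group 1, re-applied verbatim.
Matches: at [0:16] match 'ccc_zzzzzBhKfffi', group 1 = 'c'.
Because there's exactly one group, `findall` drops the full match and keeps group 1 from the one hit.

['c']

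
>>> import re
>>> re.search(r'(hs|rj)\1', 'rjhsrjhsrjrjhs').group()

`\1` is not a pattern — it's the concrete string captured by group 1, re-applied verbatim.
`search` walks the string left to right and returns the first match it finds.
The match spans [8:12] → 'rjrj'.
Captured: group 1 = 'rj'.

'rjrj'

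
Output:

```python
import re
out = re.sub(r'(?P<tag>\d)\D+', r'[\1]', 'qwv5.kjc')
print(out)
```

The replacement refers to a captured group, so each match is rewritten using its own captured text.

qwv[5]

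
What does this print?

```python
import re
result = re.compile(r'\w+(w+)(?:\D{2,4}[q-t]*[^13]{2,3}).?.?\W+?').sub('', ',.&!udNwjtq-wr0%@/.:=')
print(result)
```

Pattern: one or more of a word character; then one or more of a literal 'w' (captured); then 2 to 4 of a non-digit, then zero or more of a character in [q-t], then 2 to 3 of any character except [13] (non-capturing group); then optionally any character, then optionally any character, then one or more of a non-word character (lazy).
Matches: at [4:18] → 'udNwjtq-wr0%@/'.
`sub` substitutes '' at each match site.

,.&!.:=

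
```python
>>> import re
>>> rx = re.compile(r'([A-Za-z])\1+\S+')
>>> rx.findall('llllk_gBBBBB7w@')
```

['l']

A backreference is literal: `\1` must see the identical characters the first group matched.
Matches: at [0:15] match 'llllk_gBBBBB7w@', group 1 = 'l'.
`findall` collects group 1 from the one match (1 total).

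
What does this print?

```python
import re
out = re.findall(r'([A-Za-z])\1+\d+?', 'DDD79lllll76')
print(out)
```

A backreference is literal: `\1` must see the identical characters the first group matched.
Matches: at [0:4] match 'DDD7', group 1 = 'D'; at [5:11] match 'lllll7', group 1 = 'l'.
With a single group, `findall` returns only what that group captured — 2 items.

['D', 'l']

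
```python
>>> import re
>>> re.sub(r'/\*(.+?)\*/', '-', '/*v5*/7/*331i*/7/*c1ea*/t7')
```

'-7-7-t7'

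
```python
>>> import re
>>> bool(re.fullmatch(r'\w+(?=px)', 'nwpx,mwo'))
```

False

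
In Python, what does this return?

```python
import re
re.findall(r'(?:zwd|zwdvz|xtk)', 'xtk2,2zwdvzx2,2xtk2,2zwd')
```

['xtk', 'zwd', 'xtk', 'zwd']

Alternation tries branches left to right and keeps the first one that lets the overall match succeed at that position.
Matches: at [0:3] → 'xtk'; at [6:9] → 'zwd'; at [15:18] → 'xtk'; at [21:24] → 'zwd'.
With no groups in the pattern, `findall` gives back each whole match — 4 here.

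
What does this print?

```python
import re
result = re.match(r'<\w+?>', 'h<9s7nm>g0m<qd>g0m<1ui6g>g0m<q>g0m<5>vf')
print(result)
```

None

`re.match` only tries the pattern at the start of the string.
Here the pattern fails at index 0, so the call returns None.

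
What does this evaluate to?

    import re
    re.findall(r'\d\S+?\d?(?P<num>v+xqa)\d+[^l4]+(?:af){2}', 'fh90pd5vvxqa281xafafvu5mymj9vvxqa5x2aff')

The `?` after the quantifier makes it lazy — it takes as little as possible before letting the rest of the pattern try.
With a single group, `findall` returns only what that group captured — 1 item.

['vvxqa']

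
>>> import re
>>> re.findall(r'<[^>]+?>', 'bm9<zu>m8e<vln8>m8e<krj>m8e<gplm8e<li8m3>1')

Scanning left to right: at [3:7] → '<zu>'; at [10:16] → '<vln8>'; at [19:24] → '<krj>'; at [27:41] → '<gplm8e<li8m3>'.
No capturing groups, so `findall` returns the 4 full match strings.

['<zu>', '<vln8>', '<krj>', '<gplm8e<li8m3>']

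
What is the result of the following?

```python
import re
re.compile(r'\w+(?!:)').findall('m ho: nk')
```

A negative assertion filters positions out without eating any characters.
Walking the string: at [0:1] → 'm'; at [2:3] → 'h'; at [6:8] → 'nk'.
With no groups in the pattern, `findall` gives back each whole match — 3 here.

['m', 'h', 'nk']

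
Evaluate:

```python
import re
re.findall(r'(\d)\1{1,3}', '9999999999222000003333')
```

['9', '9', '9', '2', '0', '3']

The backreference `\1` re-matches whatever the first group consumed, character for character.
Scanning left to right: at [0:4] match '9999', group 1 = '9'; at [4:8] match '9999', group 1 = '9'; at [8:10] match '99', group 1 = '9'; at [10:13] match '222', group 1 = '2'; at [13:17] match '0000', group 1 = '0'; ….
With a single group, `findall` returns only what that group captured — 6 items.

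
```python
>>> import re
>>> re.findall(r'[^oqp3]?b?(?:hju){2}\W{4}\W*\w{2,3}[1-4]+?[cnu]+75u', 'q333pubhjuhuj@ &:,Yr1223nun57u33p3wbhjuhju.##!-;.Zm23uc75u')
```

['wbhjuhju.##!-;.Zm23uc75u']

The pattern matches optionally any character except [oqp3]; then optionally a literal 'b', then the literal 'hju' repeated 2 times, then exactly 4 of a non-word character; then zero or more of a non-word character, then 2 to 3 of a word character; then one or more of a character in [1-4] (lazy), then one or more of one of [cnu], then the literal '75u'.
No capturing groups, so `findall` returns the 1 full match string.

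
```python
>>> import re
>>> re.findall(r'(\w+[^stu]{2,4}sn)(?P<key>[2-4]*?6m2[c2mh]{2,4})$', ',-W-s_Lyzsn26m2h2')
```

[('s_Lyzsn', '26m2h2')]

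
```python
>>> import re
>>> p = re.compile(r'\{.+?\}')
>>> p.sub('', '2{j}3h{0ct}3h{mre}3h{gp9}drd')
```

A non-greedy quantifier consumes as few characters as it can — just enough that the remainder of the pattern still matches from where it stops; whatever follows it matches normally.
Each match is replaced by ''.

'23h3h3hdrd'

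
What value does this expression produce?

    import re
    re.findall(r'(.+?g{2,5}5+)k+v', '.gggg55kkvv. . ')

['.gggg55']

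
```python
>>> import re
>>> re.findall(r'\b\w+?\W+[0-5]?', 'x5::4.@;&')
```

Pattern: a word boundary (`\b`, zero-width); then one or more of a word character (lazy); then one or more of a non-word character, then optionally a character in [0-5].
Scanning left to right: at [0:5] → 'x5::4'.
`findall` yields the raw match text (1 of them) because the pattern has no groups.

['x5::4']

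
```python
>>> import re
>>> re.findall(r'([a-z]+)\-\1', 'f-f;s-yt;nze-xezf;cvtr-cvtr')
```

['f', 'cvtr']

`\1` has to match the exact text group 1 already captured.
Scanning left to right: at [0:3] match 'f-f', group 1 = 'f'; at [18:27] match 'cvtr-cvtr', group 1 = 'cvtr'.
One capturing group, so `findall` returns just the captured substring from each match — 2 in all.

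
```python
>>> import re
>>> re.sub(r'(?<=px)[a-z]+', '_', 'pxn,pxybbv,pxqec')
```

'px_,px_,px_'

Because the assertion is zero-width, the text it checks is not consumed and won't appear in the result.
Matches: at [2:3] → 'n'; at [6:10] → 'ybbv'; at [13:16] → 'qec'.
Each match is replaced by '_'.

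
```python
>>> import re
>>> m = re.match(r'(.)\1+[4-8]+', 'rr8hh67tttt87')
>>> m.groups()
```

The match spans [0:3] → 'rr8'.
Captured: group 1 = 'r'.

('r',)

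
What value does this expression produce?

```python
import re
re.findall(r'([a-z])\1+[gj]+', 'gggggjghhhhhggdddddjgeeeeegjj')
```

['g', 'h', 'd', 'e']

`\1` is not a pattern — it's the concrete string captured by group 1, re-applied verbatim.
Walking the string: at [0:7] match 'gggggjg', group 1 = 'g'; at [7:14] match 'hhhhhgg', group 1 = 'h'; at [14:21] match 'dddddjg', group 1 = 'd'; at [21:29] match 'eeeeegjj', group 1 = 'e'.
Because there's exactly one group, `findall` drops the full match and keeps group 1 from each hit.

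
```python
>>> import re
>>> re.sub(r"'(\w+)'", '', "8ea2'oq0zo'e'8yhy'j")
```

`sub` substitutes '' at each match site.

'8ea2ej'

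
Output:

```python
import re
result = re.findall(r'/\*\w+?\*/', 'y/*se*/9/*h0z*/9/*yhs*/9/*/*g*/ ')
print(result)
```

['/*se*/', '/*h0z*/', '/*yhs*/', '/*g*/']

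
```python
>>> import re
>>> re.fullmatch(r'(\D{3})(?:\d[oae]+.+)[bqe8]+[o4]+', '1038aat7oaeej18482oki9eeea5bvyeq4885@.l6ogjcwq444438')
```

None

Pattern: exactly 3 of a non-digit (captured); then a digit, then one or more of one of [oae], then one or more of any character (non-capturing group); then one or more of one of [bqe8]; then one or more of one of [o4].
For `fullmatch`, every character of the input must be accounted for by the pattern.
Here there's no way to consume every character, so the call returns None.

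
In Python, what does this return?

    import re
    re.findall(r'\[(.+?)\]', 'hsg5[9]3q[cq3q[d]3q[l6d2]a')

Lazy quantifiers expand one character at a time until the remainder of the pattern can match.
Scanning left to right: at [4:7] match '[9]', group 1 = '9'; at [9:17] match '[cq3q[d]', group 1 = 'cq3q[d'; at [19:25] match '[l6d2]', group 1 = 'l6d2'.
`findall` collects group 1 from each match (3 total).

['9', 'cq3q[d', 'l6d2']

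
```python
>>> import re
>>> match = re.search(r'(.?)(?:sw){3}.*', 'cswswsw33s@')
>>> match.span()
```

(0, 11)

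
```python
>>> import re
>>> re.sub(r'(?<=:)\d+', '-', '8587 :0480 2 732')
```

The `(?=…)`/`(?<=…)` assertion just peeks at neighbouring text; it doesn't advance the match position.
Every occurrence is swapped for '-'.

'8587 :- 2 732'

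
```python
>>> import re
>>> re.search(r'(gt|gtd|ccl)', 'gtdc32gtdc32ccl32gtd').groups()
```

`|` is ordered: at each position the engine commits to the first alternative that works.
`search` walks the string left to right and returns the first match it finds.
The match spans [0:2] → 'gt'.
Captured: group 1 = 'gt'.

('gt',)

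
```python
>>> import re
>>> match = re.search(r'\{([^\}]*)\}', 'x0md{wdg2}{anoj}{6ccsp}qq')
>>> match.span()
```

(4, 10)

Unlike `match`, `search` isn't anchored — it looks for the pattern anywhere in the string.
The match spans [4:10] → '{wdg2}'.
Captured: group 1 = 'wdg2'.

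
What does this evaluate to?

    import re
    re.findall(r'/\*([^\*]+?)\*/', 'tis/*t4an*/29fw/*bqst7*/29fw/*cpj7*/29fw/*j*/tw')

['t4an', 'bqst7', 'cpj7', 'j']

Walking the string: at [3:11] match '/*t4an*/', group 1 = 't4an'; at [15:24] match '/*bqst7*/', group 1 = 'bqst7'; at [28:36] match '/*cpj7*/', group 1 = 'cpj7'; at [40:45] match '/*j*/', group 1 = 'j'.
Because there's exactly one group, `findall` drops the full match and keeps group 1 from each hit.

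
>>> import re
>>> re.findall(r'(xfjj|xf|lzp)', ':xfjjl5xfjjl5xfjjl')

['xfjj', 'xfjj', 'xfjj']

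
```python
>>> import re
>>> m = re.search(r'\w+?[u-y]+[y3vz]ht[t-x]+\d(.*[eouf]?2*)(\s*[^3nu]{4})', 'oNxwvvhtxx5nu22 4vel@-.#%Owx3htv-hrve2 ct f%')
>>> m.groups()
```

The match spans [0:44] → 'oNxwvvhtxx5nu22 4vel@-.#%Owx3htv-hrve2 ct f%'.
Captured: group 1 = 'nu22 4vel@-.#%Owx3htv-hrve2 c', group 2 = 't f%'.

('nu22 4vel@-.#%Owx3htv-hrve2 c', 't f%')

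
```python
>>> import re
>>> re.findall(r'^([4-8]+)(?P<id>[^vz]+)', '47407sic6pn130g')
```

Pattern: anchored at the start of the string; then one or more of a character in [4-8] (captured); then one or more of any character except [vz] (captured as 'id').
Walking the string: at [0:15] match '47407sic6pn130g', groups = ('474', '07sic6pn130g').
With 2 capturing groups, `findall` returns a 2-tuple per match.

[('474', '07sic6pn130g')]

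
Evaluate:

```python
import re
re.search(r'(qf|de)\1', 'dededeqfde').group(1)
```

'de'

After group 1 captures some text, `\1` only succeeds where that same text appears again.
`re.search` scans for the first position where the pattern succeeds.
The match spans [0:4] → 'dede'.
Captured: group 1 = 'de'.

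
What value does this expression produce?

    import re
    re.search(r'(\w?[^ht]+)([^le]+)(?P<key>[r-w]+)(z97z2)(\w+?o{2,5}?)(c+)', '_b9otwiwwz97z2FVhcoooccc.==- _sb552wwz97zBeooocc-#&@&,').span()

The match spans [0:24] → '_b9otwiwwz97z2FVhcoooccc'.

(0, 24)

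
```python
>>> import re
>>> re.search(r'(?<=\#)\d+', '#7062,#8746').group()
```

The positive lookaround only admits positions where the adjacent text matches; those characters stay outside the span.
Unlike `match`, `search` isn't anchored — it looks for the pattern anywhere in the string.
The match spans [1:5] → '7062'.

'7062'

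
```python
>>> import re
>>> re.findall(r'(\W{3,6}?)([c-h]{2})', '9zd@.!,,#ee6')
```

[('@.!,,#', 'ee')]

This matches 3 to 6 of a non-word character (lazy) (captured); then exactly 2 of a character in [c-h] (captured).
Scanning left to right: at [3:11] match '@.!,,#ee', groups = ('@.!,,#', 'ee').
2 groups means the one result is a tuple of 2 captured strings — 1 here.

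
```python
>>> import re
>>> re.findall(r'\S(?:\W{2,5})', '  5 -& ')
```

This matches a non-whitespace character; then 2 to 5 of a non-word character (non-capturing group).
Matches: at [2:7] → '5 -& '.
With no groups in the pattern, `findall` gives back each whole match — 1 here.

['5 -& ']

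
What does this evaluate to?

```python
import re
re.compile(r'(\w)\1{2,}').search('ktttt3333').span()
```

(1, 5)

After group 1 captures some text, `\1` only succeeds where that same text appears again.
Unlike `match`, `search` isn't anchored — it looks for the pattern anywhere in the string.
The match spans [1:5] → 'tttt'.
Captured: group 1 = 't'.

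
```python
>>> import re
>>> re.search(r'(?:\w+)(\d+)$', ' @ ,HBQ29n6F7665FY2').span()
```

(4, 19)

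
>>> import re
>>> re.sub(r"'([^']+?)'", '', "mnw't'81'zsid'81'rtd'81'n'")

'mnw818181'

Each match is replaced by ''.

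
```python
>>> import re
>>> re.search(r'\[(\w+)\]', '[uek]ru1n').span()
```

(0, 5)

`re.search` tries every starting position until one works.
The match spans [0:5] → '[uek]'.
Captured: group 1 = 'uek'.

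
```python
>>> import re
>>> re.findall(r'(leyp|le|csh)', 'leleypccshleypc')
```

['le', 'leyp', 'csh', 'leyp']

Branches in `(...|...)` are attempted left-to-right; the first branch that allows the whole pattern to succeed is taken.
One capturing group, so `findall` returns just the captured substring from each match — 4 in all.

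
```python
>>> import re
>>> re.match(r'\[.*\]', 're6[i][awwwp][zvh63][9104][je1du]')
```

`re.match` won't scan ahead — the pattern has to work from the very first character.
Here the string doesn't start with a match, so the call returns None.

None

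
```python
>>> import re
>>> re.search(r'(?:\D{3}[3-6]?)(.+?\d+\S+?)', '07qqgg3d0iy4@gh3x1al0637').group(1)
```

The pattern matches exactly 3 of a non-digit, then optionally a character in [3-6] (non-capturing group); then one or more of any character (lazy), then one or more of a digit, then one or more of a non-whitespace character (lazy) (captured).
Unlike `match`, `search` isn't anchored — it looks for the pattern anywhere in the string.
The match spans [2:8] → 'qqgg3d'.
Captured: group 1 = 'g3d'.

'g3d'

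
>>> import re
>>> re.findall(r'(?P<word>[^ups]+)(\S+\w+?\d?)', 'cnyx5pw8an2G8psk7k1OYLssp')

2 groups means the one result is a tuple of 2 captured strings — 1 here.

[('cnyx5', 'pw8an2G8psk7k1OYLssp')]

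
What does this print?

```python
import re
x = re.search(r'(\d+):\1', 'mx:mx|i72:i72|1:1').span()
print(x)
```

(14, 17)

`\1` is not a pattern — it's the concrete string captured by group 1, re-applied verbatim.
`re.search` tries every starting position until one works.
The match spans [14:17] → '1:1'.
Captured: group 1 = '1'.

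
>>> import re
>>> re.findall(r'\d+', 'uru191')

The pattern matches one or more of a digit.
Matches: at [3:6] → '191'.
Since nothing is captured, `findall` lists the 1 matched substring directly.

['191']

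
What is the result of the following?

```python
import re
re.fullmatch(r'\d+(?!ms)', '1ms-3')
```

`re.fullmatch` is like wrapping the pattern in `^…$` (in single-line mode).
Here the pattern can't cover the whole string, so the call returns None.

None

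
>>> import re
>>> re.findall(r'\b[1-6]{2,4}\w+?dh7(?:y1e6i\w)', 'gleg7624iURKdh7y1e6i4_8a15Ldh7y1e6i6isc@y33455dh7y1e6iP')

[]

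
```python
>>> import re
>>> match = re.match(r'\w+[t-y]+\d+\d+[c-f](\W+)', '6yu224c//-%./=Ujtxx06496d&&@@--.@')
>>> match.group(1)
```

'//-%./='

Pattern: one or more of a word character; then one or more of a character in [t-y]; then one or more of a digit, then one or more of a digit, then a character in [c-f]; then one or more of a non-word character (captured).
`re.match` only tries the pattern at the start of the string.
The match spans [0:14] → '6yu224c//-%./='.
Captured: group 1 = '//-%./='.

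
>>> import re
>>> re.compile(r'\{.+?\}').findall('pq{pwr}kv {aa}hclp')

['{pwr}', '{aa}']

A non-greedy quantifier consumes as few characters as it can — just enough that the remainder of the pattern still matches from where it stops; whatever follows it matches normally.
Walking the string: at [2:7] → '{pwr}'; at [10:14] → '{aa}'.
`findall` yields the raw match text (2 of them) because the pattern has no groups.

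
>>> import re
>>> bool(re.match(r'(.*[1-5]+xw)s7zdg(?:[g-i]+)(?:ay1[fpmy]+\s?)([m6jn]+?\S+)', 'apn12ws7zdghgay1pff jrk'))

False

Pattern: zero or more of any character, then one or more of a character in [1-5], then the literal 'xw' (captured); then the literal 's7', then the literal 'zdg'; then one or more of a character in [g-i] (non-capturing group); then the literal 'ay1', then one or more of one of [fpmy], then optionally whitespace (non-capturing group); then one or more of one of [m6jn] (lazy), then one or more of a non-whitespace character (captured).
`re.match` only tries the pattern at the start of the string.
Here position 0 doesn't satisfy it, so the call returns None, and `bool(None)` is False.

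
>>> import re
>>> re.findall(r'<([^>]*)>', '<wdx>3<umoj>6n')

['wdx', 'umoj']

Scanning left to right: at [0:5] match '<wdx>', group 1 = 'wdx'; at [6:12] match '<umoj>', group 1 = 'umoj'.
One capturing group, so `findall` returns just the captured substring from each match — 2 in all.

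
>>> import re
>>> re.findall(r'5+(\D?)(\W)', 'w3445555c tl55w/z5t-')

[('c', ' '), ('w', '/'), ('t', '-')]

Multiple groups make `findall` return tuples — one 2-tuple for each match.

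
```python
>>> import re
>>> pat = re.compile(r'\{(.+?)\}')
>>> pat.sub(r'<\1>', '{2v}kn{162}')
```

The `?` after the quantifier makes it lazy — it takes as little as possible before letting the rest of the pattern try.
Matches: at [0:4] → '{2v}'; at [6:11] → '{162}'.
`\1` in the replacement pulls in group 1's text for each match.

'<2v>kn<162>'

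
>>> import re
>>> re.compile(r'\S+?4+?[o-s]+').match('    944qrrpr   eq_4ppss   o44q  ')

None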